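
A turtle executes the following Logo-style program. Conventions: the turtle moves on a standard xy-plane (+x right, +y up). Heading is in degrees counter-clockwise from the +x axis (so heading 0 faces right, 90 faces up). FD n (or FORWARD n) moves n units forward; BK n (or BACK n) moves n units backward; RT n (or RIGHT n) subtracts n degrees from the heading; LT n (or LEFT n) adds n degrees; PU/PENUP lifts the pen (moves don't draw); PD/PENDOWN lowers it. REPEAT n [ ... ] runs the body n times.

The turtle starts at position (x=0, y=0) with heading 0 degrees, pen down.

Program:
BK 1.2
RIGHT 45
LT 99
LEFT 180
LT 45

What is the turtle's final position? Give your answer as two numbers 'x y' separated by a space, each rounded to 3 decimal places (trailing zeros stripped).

Answer: -1.2 0

Derivation:
Executing turtle program step by step:
Start: pos=(0,0), heading=0, pen down
BK 1.2: (0,0) -> (-1.2,0) [heading=0, draw]
RT 45: heading 0 -> 315
LT 99: heading 315 -> 54
LT 180: heading 54 -> 234
LT 45: heading 234 -> 279
Final: pos=(-1.2,0), heading=279, 1 segment(s) drawn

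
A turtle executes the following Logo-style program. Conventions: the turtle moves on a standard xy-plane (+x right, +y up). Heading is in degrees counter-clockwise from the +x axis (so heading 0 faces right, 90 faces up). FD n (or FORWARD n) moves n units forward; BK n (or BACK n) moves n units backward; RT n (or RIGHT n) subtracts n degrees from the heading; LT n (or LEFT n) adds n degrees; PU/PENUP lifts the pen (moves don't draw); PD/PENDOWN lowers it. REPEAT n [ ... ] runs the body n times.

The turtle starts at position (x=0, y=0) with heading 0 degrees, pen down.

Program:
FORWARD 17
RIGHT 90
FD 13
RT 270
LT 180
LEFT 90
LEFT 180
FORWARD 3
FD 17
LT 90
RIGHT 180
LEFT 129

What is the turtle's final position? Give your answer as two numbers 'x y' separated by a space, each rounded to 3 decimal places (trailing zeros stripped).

Executing turtle program step by step:
Start: pos=(0,0), heading=0, pen down
FD 17: (0,0) -> (17,0) [heading=0, draw]
RT 90: heading 0 -> 270
FD 13: (17,0) -> (17,-13) [heading=270, draw]
RT 270: heading 270 -> 0
LT 180: heading 0 -> 180
LT 90: heading 180 -> 270
LT 180: heading 270 -> 90
FD 3: (17,-13) -> (17,-10) [heading=90, draw]
FD 17: (17,-10) -> (17,7) [heading=90, draw]
LT 90: heading 90 -> 180
RT 180: heading 180 -> 0
LT 129: heading 0 -> 129
Final: pos=(17,7), heading=129, 4 segment(s) drawn

Answer: 17 7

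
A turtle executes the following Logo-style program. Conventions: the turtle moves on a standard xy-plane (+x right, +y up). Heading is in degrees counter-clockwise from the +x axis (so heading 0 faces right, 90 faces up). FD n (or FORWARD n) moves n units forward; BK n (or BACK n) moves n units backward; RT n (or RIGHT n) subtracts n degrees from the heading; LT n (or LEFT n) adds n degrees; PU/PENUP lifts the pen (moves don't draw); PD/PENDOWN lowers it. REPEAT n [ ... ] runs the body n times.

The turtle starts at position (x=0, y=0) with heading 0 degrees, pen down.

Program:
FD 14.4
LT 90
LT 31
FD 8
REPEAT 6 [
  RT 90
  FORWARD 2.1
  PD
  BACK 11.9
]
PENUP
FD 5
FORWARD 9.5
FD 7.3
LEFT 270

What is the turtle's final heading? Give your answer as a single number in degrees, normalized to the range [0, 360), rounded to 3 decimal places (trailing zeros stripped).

Executing turtle program step by step:
Start: pos=(0,0), heading=0, pen down
FD 14.4: (0,0) -> (14.4,0) [heading=0, draw]
LT 90: heading 0 -> 90
LT 31: heading 90 -> 121
FD 8: (14.4,0) -> (10.28,6.857) [heading=121, draw]
REPEAT 6 [
  -- iteration 1/6 --
  RT 90: heading 121 -> 31
  FD 2.1: (10.28,6.857) -> (12.08,7.939) [heading=31, draw]
  PD: pen down
  BK 11.9: (12.08,7.939) -> (1.879,1.81) [heading=31, draw]
  -- iteration 2/6 --
  RT 90: heading 31 -> 301
  FD 2.1: (1.879,1.81) -> (2.961,0.01) [heading=301, draw]
  PD: pen down
  BK 11.9: (2.961,0.01) -> (-3.168,10.21) [heading=301, draw]
  -- iteration 3/6 --
  RT 90: heading 301 -> 211
  FD 2.1: (-3.168,10.21) -> (-4.968,9.129) [heading=211, draw]
  PD: pen down
  BK 11.9: (-4.968,9.129) -> (5.232,15.258) [heading=211, draw]
  -- iteration 4/6 --
  RT 90: heading 211 -> 121
  FD 2.1: (5.232,15.258) -> (4.151,17.058) [heading=121, draw]
  PD: pen down
  BK 11.9: (4.151,17.058) -> (10.28,6.857) [heading=121, draw]
  -- iteration 5/6 --
  RT 90: heading 121 -> 31
  FD 2.1: (10.28,6.857) -> (12.08,7.939) [heading=31, draw]
  PD: pen down
  BK 11.9: (12.08,7.939) -> (1.879,1.81) [heading=31, draw]
  -- iteration 6/6 --
  RT 90: heading 31 -> 301
  FD 2.1: (1.879,1.81) -> (2.961,0.01) [heading=301, draw]
  PD: pen down
  BK 11.9: (2.961,0.01) -> (-3.168,10.21) [heading=301, draw]
]
PU: pen up
FD 5: (-3.168,10.21) -> (-0.593,5.924) [heading=301, move]
FD 9.5: (-0.593,5.924) -> (4.3,-2.219) [heading=301, move]
FD 7.3: (4.3,-2.219) -> (8.06,-8.476) [heading=301, move]
LT 270: heading 301 -> 211
Final: pos=(8.06,-8.476), heading=211, 14 segment(s) drawn

Answer: 211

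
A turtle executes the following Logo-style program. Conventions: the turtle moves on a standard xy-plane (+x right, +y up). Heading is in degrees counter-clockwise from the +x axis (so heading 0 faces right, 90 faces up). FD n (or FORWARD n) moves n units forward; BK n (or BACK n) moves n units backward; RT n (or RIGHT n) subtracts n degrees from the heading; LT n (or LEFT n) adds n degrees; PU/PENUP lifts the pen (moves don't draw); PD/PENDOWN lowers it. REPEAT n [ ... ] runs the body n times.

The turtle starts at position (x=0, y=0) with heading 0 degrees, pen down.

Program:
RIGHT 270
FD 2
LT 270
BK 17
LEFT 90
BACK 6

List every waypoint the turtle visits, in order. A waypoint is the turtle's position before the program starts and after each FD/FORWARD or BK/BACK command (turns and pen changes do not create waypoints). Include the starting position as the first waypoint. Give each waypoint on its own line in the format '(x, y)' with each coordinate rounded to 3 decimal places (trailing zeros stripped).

Executing turtle program step by step:
Start: pos=(0,0), heading=0, pen down
RT 270: heading 0 -> 90
FD 2: (0,0) -> (0,2) [heading=90, draw]
LT 270: heading 90 -> 0
BK 17: (0,2) -> (-17,2) [heading=0, draw]
LT 90: heading 0 -> 90
BK 6: (-17,2) -> (-17,-4) [heading=90, draw]
Final: pos=(-17,-4), heading=90, 3 segment(s) drawn
Waypoints (4 total):
(0, 0)
(0, 2)
(-17, 2)
(-17, -4)

Answer: (0, 0)
(0, 2)
(-17, 2)
(-17, -4)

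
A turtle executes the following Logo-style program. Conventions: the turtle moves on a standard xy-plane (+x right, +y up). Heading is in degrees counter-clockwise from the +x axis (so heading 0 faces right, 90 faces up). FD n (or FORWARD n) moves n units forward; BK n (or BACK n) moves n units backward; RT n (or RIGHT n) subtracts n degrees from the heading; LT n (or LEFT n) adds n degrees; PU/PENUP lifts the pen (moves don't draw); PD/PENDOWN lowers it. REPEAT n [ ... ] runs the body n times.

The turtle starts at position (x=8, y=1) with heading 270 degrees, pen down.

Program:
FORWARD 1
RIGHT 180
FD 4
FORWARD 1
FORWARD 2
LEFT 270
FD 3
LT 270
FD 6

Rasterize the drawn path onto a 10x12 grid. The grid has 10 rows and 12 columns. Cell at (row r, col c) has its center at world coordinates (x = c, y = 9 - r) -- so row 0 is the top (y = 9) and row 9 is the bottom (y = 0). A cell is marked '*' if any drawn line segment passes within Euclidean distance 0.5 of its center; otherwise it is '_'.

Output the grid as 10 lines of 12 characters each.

Answer: ____________
____________
________****
________*__*
________*__*
________*__*
________*__*
________*__*
________*__*
________*___

Derivation:
Segment 0: (8,1) -> (8,0)
Segment 1: (8,0) -> (8,4)
Segment 2: (8,4) -> (8,5)
Segment 3: (8,5) -> (8,7)
Segment 4: (8,7) -> (11,7)
Segment 5: (11,7) -> (11,1)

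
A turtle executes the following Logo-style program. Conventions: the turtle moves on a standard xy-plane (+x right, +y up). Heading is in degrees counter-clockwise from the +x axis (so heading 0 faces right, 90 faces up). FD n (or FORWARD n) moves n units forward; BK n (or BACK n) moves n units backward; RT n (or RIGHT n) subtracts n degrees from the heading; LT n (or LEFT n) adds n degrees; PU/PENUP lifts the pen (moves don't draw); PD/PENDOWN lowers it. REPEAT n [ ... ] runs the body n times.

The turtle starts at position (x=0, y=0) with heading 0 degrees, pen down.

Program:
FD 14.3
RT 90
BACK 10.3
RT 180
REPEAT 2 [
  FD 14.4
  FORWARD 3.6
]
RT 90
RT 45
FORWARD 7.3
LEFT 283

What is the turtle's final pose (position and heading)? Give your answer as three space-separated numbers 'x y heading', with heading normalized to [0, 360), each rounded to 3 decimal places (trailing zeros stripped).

Executing turtle program step by step:
Start: pos=(0,0), heading=0, pen down
FD 14.3: (0,0) -> (14.3,0) [heading=0, draw]
RT 90: heading 0 -> 270
BK 10.3: (14.3,0) -> (14.3,10.3) [heading=270, draw]
RT 180: heading 270 -> 90
REPEAT 2 [
  -- iteration 1/2 --
  FD 14.4: (14.3,10.3) -> (14.3,24.7) [heading=90, draw]
  FD 3.6: (14.3,24.7) -> (14.3,28.3) [heading=90, draw]
  -- iteration 2/2 --
  FD 14.4: (14.3,28.3) -> (14.3,42.7) [heading=90, draw]
  FD 3.6: (14.3,42.7) -> (14.3,46.3) [heading=90, draw]
]
RT 90: heading 90 -> 0
RT 45: heading 0 -> 315
FD 7.3: (14.3,46.3) -> (19.462,41.138) [heading=315, draw]
LT 283: heading 315 -> 238
Final: pos=(19.462,41.138), heading=238, 7 segment(s) drawn

Answer: 19.462 41.138 238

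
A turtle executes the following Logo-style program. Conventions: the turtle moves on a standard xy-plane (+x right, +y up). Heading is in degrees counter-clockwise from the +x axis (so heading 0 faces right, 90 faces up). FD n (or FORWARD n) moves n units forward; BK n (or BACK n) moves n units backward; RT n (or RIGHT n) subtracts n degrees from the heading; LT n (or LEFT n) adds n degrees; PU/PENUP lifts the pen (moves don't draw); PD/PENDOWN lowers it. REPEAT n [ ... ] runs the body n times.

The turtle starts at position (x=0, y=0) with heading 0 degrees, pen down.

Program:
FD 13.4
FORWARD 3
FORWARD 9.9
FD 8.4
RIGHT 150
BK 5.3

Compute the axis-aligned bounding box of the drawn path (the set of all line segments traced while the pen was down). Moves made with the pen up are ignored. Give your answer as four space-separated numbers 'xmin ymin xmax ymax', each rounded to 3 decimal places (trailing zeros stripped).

Answer: 0 0 39.29 2.65

Derivation:
Executing turtle program step by step:
Start: pos=(0,0), heading=0, pen down
FD 13.4: (0,0) -> (13.4,0) [heading=0, draw]
FD 3: (13.4,0) -> (16.4,0) [heading=0, draw]
FD 9.9: (16.4,0) -> (26.3,0) [heading=0, draw]
FD 8.4: (26.3,0) -> (34.7,0) [heading=0, draw]
RT 150: heading 0 -> 210
BK 5.3: (34.7,0) -> (39.29,2.65) [heading=210, draw]
Final: pos=(39.29,2.65), heading=210, 5 segment(s) drawn

Segment endpoints: x in {0, 13.4, 16.4, 26.3, 34.7, 39.29}, y in {0, 2.65}
xmin=0, ymin=0, xmax=39.29, ymax=2.65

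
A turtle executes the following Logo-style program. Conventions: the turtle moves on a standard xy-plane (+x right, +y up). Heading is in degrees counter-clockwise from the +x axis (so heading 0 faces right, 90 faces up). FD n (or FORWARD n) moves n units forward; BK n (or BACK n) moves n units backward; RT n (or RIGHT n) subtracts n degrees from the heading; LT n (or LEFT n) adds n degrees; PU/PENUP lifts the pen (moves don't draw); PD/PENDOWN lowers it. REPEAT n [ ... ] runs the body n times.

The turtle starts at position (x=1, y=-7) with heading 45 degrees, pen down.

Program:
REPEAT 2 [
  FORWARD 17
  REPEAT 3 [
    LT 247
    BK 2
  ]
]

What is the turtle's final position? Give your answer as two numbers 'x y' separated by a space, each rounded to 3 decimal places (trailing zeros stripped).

Executing turtle program step by step:
Start: pos=(1,-7), heading=45, pen down
REPEAT 2 [
  -- iteration 1/2 --
  FD 17: (1,-7) -> (13.021,5.021) [heading=45, draw]
  REPEAT 3 [
    -- iteration 1/3 --
    LT 247: heading 45 -> 292
    BK 2: (13.021,5.021) -> (12.272,6.875) [heading=292, draw]
    -- iteration 2/3 --
    LT 247: heading 292 -> 179
    BK 2: (12.272,6.875) -> (14.271,6.84) [heading=179, draw]
    -- iteration 3/3 --
    LT 247: heading 179 -> 66
    BK 2: (14.271,6.84) -> (13.458,5.013) [heading=66, draw]
  ]
  -- iteration 2/2 --
  FD 17: (13.458,5.013) -> (20.372,20.543) [heading=66, draw]
  REPEAT 3 [
    -- iteration 1/3 --
    LT 247: heading 66 -> 313
    BK 2: (20.372,20.543) -> (19.008,22.006) [heading=313, draw]
    -- iteration 2/3 --
    LT 247: heading 313 -> 200
    BK 2: (19.008,22.006) -> (20.888,22.69) [heading=200, draw]
    -- iteration 3/3 --
    LT 247: heading 200 -> 87
    BK 2: (20.888,22.69) -> (20.783,20.693) [heading=87, draw]
  ]
]
Final: pos=(20.783,20.693), heading=87, 8 segment(s) drawn

Answer: 20.783 20.693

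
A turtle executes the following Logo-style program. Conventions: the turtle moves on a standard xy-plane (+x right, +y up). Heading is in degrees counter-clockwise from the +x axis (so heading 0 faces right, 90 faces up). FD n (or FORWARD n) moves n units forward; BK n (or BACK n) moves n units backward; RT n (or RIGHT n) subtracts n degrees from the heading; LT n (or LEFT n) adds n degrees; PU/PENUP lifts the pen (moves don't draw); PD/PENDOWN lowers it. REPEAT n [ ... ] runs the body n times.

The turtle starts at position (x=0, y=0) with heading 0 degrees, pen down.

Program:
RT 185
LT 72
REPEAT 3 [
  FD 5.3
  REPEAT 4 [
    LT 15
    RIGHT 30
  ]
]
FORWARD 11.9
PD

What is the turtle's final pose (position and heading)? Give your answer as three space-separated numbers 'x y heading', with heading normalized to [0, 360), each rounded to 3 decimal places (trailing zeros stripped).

Answer: -5.871 9.662 67

Derivation:
Executing turtle program step by step:
Start: pos=(0,0), heading=0, pen down
RT 185: heading 0 -> 175
LT 72: heading 175 -> 247
REPEAT 3 [
  -- iteration 1/3 --
  FD 5.3: (0,0) -> (-2.071,-4.879) [heading=247, draw]
  REPEAT 4 [
    -- iteration 1/4 --
    LT 15: heading 247 -> 262
    RT 30: heading 262 -> 232
    -- iteration 2/4 --
    LT 15: heading 232 -> 247
    RT 30: heading 247 -> 217
    -- iteration 3/4 --
    LT 15: heading 217 -> 232
    RT 30: heading 232 -> 202
    -- iteration 4/4 --
    LT 15: heading 202 -> 217
    RT 30: heading 217 -> 187
  ]
  -- iteration 2/3 --
  FD 5.3: (-2.071,-4.879) -> (-7.331,-5.525) [heading=187, draw]
  REPEAT 4 [
    -- iteration 1/4 --
    LT 15: heading 187 -> 202
    RT 30: heading 202 -> 172
    -- iteration 2/4 --
    LT 15: heading 172 -> 187
    RT 30: heading 187 -> 157
    -- iteration 3/4 --
    LT 15: heading 157 -> 172
    RT 30: heading 172 -> 142
    -- iteration 4/4 --
    LT 15: heading 142 -> 157
    RT 30: heading 157 -> 127
  ]
  -- iteration 3/3 --
  FD 5.3: (-7.331,-5.525) -> (-10.521,-1.292) [heading=127, draw]
  REPEAT 4 [
    -- iteration 1/4 --
    LT 15: heading 127 -> 142
    RT 30: heading 142 -> 112
    -- iteration 2/4 --
    LT 15: heading 112 -> 127
    RT 30: heading 127 -> 97
    -- iteration 3/4 --
    LT 15: heading 97 -> 112
    RT 30: heading 112 -> 82
    -- iteration 4/4 --
    LT 15: heading 82 -> 97
    RT 30: heading 97 -> 67
  ]
]
FD 11.9: (-10.521,-1.292) -> (-5.871,9.662) [heading=67, draw]
PD: pen down
Final: pos=(-5.871,9.662), heading=67, 4 segment(s) drawn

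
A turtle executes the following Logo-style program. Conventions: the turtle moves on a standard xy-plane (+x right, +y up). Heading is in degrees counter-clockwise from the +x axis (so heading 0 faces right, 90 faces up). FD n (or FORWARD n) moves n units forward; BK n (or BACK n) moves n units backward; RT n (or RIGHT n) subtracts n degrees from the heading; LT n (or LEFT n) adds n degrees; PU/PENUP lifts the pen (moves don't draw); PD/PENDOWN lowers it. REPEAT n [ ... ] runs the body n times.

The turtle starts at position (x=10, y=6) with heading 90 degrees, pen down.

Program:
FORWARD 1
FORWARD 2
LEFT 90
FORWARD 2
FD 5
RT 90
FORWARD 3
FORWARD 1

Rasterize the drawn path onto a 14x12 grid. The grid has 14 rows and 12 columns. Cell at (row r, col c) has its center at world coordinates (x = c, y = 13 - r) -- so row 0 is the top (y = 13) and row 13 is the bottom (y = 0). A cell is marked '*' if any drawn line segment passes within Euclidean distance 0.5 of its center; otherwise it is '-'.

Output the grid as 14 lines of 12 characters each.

Answer: ---*--------
---*--------
---*--------
---*--------
---********-
----------*-
----------*-
----------*-
------------
------------
------------
------------
------------
------------

Derivation:
Segment 0: (10,6) -> (10,7)
Segment 1: (10,7) -> (10,9)
Segment 2: (10,9) -> (8,9)
Segment 3: (8,9) -> (3,9)
Segment 4: (3,9) -> (3,12)
Segment 5: (3,12) -> (3,13)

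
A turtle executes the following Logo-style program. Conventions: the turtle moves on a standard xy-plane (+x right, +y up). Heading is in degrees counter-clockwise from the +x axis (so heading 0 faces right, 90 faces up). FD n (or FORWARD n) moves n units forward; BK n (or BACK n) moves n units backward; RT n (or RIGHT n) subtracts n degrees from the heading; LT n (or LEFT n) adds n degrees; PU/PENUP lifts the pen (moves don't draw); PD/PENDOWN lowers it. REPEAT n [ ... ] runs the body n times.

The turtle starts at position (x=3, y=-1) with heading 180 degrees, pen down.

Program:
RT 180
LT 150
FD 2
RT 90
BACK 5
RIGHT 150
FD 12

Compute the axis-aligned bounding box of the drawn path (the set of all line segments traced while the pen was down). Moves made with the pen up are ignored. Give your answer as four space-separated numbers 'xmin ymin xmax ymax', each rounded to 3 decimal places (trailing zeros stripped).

Executing turtle program step by step:
Start: pos=(3,-1), heading=180, pen down
RT 180: heading 180 -> 0
LT 150: heading 0 -> 150
FD 2: (3,-1) -> (1.268,0) [heading=150, draw]
RT 90: heading 150 -> 60
BK 5: (1.268,0) -> (-1.232,-4.33) [heading=60, draw]
RT 150: heading 60 -> 270
FD 12: (-1.232,-4.33) -> (-1.232,-16.33) [heading=270, draw]
Final: pos=(-1.232,-16.33), heading=270, 3 segment(s) drawn

Segment endpoints: x in {-1.232, -1.232, 1.268, 3}, y in {-16.33, -4.33, -1, 0}
xmin=-1.232, ymin=-16.33, xmax=3, ymax=0

Answer: -1.232 -16.33 3 0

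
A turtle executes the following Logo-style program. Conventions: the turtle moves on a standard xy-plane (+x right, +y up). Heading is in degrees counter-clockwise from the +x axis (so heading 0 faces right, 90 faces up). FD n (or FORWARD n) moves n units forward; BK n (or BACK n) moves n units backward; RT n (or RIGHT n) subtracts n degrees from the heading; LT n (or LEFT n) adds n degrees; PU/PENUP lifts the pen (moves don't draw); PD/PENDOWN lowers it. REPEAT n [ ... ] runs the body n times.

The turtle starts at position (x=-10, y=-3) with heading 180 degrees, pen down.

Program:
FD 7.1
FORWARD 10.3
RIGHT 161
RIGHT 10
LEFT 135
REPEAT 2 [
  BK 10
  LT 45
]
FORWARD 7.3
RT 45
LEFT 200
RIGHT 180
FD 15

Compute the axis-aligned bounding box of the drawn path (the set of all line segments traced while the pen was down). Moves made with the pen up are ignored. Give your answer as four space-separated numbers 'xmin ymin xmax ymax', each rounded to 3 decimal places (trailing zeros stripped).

Answer: -27.4 -20.491 -9.433 -3

Derivation:
Executing turtle program step by step:
Start: pos=(-10,-3), heading=180, pen down
FD 7.1: (-10,-3) -> (-17.1,-3) [heading=180, draw]
FD 10.3: (-17.1,-3) -> (-27.4,-3) [heading=180, draw]
RT 161: heading 180 -> 19
RT 10: heading 19 -> 9
LT 135: heading 9 -> 144
REPEAT 2 [
  -- iteration 1/2 --
  BK 10: (-27.4,-3) -> (-19.31,-8.878) [heading=144, draw]
  LT 45: heading 144 -> 189
  -- iteration 2/2 --
  BK 10: (-19.31,-8.878) -> (-9.433,-7.314) [heading=189, draw]
  LT 45: heading 189 -> 234
]
FD 7.3: (-9.433,-7.314) -> (-13.724,-13.219) [heading=234, draw]
RT 45: heading 234 -> 189
LT 200: heading 189 -> 29
RT 180: heading 29 -> 209
FD 15: (-13.724,-13.219) -> (-26.843,-20.491) [heading=209, draw]
Final: pos=(-26.843,-20.491), heading=209, 6 segment(s) drawn

Segment endpoints: x in {-27.4, -26.843, -19.31, -17.1, -13.724, -10, -9.433}, y in {-20.491, -13.219, -8.878, -7.314, -3, -3, -3}
xmin=-27.4, ymin=-20.491, xmax=-9.433, ymax=-3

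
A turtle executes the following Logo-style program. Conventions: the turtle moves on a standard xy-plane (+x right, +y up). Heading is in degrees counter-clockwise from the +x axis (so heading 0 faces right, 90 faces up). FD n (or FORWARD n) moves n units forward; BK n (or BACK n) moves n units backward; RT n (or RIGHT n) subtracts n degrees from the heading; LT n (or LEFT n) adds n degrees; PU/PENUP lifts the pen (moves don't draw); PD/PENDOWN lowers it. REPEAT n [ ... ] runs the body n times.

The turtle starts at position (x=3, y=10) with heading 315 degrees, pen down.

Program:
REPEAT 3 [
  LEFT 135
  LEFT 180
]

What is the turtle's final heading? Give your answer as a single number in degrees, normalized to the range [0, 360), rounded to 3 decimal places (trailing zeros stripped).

Answer: 180

Derivation:
Executing turtle program step by step:
Start: pos=(3,10), heading=315, pen down
REPEAT 3 [
  -- iteration 1/3 --
  LT 135: heading 315 -> 90
  LT 180: heading 90 -> 270
  -- iteration 2/3 --
  LT 135: heading 270 -> 45
  LT 180: heading 45 -> 225
  -- iteration 3/3 --
  LT 135: heading 225 -> 0
  LT 180: heading 0 -> 180
]
Final: pos=(3,10), heading=180, 0 segment(s) drawn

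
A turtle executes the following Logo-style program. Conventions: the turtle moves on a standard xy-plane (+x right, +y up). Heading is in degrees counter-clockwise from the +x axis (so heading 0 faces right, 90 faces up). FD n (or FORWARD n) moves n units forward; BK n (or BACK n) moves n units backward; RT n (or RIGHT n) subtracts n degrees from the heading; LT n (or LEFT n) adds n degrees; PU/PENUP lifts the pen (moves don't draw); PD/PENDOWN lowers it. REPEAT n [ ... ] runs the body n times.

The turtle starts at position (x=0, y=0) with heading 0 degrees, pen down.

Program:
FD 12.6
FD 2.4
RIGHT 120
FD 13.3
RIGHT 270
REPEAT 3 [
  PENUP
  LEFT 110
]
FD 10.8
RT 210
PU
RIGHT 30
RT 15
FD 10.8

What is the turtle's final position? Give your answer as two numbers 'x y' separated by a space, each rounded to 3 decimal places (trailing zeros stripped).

Executing turtle program step by step:
Start: pos=(0,0), heading=0, pen down
FD 12.6: (0,0) -> (12.6,0) [heading=0, draw]
FD 2.4: (12.6,0) -> (15,0) [heading=0, draw]
RT 120: heading 0 -> 240
FD 13.3: (15,0) -> (8.35,-11.518) [heading=240, draw]
RT 270: heading 240 -> 330
REPEAT 3 [
  -- iteration 1/3 --
  PU: pen up
  LT 110: heading 330 -> 80
  -- iteration 2/3 --
  PU: pen up
  LT 110: heading 80 -> 190
  -- iteration 3/3 --
  PU: pen up
  LT 110: heading 190 -> 300
]
FD 10.8: (8.35,-11.518) -> (13.75,-20.871) [heading=300, move]
RT 210: heading 300 -> 90
PU: pen up
RT 30: heading 90 -> 60
RT 15: heading 60 -> 45
FD 10.8: (13.75,-20.871) -> (21.387,-13.234) [heading=45, move]
Final: pos=(21.387,-13.234), heading=45, 3 segment(s) drawn

Answer: 21.387 -13.234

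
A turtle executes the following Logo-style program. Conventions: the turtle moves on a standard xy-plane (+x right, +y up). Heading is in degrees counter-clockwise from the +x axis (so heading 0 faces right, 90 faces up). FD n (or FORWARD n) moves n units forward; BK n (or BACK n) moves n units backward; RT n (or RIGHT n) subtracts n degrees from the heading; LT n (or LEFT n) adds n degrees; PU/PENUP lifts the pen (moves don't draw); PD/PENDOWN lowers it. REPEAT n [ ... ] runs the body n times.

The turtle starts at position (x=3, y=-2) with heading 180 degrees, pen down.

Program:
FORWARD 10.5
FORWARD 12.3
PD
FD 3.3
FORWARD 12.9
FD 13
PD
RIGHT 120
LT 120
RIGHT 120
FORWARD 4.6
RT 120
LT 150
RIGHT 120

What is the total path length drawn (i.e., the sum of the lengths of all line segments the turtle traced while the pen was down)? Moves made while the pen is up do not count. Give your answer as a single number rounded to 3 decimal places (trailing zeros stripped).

Answer: 56.6

Derivation:
Executing turtle program step by step:
Start: pos=(3,-2), heading=180, pen down
FD 10.5: (3,-2) -> (-7.5,-2) [heading=180, draw]
FD 12.3: (-7.5,-2) -> (-19.8,-2) [heading=180, draw]
PD: pen down
FD 3.3: (-19.8,-2) -> (-23.1,-2) [heading=180, draw]
FD 12.9: (-23.1,-2) -> (-36,-2) [heading=180, draw]
FD 13: (-36,-2) -> (-49,-2) [heading=180, draw]
PD: pen down
RT 120: heading 180 -> 60
LT 120: heading 60 -> 180
RT 120: heading 180 -> 60
FD 4.6: (-49,-2) -> (-46.7,1.984) [heading=60, draw]
RT 120: heading 60 -> 300
LT 150: heading 300 -> 90
RT 120: heading 90 -> 330
Final: pos=(-46.7,1.984), heading=330, 6 segment(s) drawn

Segment lengths:
  seg 1: (3,-2) -> (-7.5,-2), length = 10.5
  seg 2: (-7.5,-2) -> (-19.8,-2), length = 12.3
  seg 3: (-19.8,-2) -> (-23.1,-2), length = 3.3
  seg 4: (-23.1,-2) -> (-36,-2), length = 12.9
  seg 5: (-36,-2) -> (-49,-2), length = 13
  seg 6: (-49,-2) -> (-46.7,1.984), length = 4.6
Total = 56.6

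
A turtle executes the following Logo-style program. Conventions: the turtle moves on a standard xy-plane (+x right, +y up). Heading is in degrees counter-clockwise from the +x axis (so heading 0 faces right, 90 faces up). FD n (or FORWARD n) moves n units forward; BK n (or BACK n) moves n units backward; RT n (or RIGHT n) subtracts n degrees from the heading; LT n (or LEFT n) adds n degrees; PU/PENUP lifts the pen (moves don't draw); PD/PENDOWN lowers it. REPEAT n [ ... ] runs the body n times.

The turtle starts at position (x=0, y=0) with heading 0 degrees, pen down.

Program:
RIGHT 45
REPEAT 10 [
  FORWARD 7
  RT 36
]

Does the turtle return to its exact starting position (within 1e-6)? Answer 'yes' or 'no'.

Answer: yes

Derivation:
Executing turtle program step by step:
Start: pos=(0,0), heading=0, pen down
RT 45: heading 0 -> 315
REPEAT 10 [
  -- iteration 1/10 --
  FD 7: (0,0) -> (4.95,-4.95) [heading=315, draw]
  RT 36: heading 315 -> 279
  -- iteration 2/10 --
  FD 7: (4.95,-4.95) -> (6.045,-11.864) [heading=279, draw]
  RT 36: heading 279 -> 243
  -- iteration 3/10 --
  FD 7: (6.045,-11.864) -> (2.867,-18.101) [heading=243, draw]
  RT 36: heading 243 -> 207
  -- iteration 4/10 --
  FD 7: (2.867,-18.101) -> (-3.37,-21.279) [heading=207, draw]
  RT 36: heading 207 -> 171
  -- iteration 5/10 --
  FD 7: (-3.37,-21.279) -> (-10.284,-20.184) [heading=171, draw]
  RT 36: heading 171 -> 135
  -- iteration 6/10 --
  FD 7: (-10.284,-20.184) -> (-15.234,-15.234) [heading=135, draw]
  RT 36: heading 135 -> 99
  -- iteration 7/10 --
  FD 7: (-15.234,-15.234) -> (-16.329,-8.32) [heading=99, draw]
  RT 36: heading 99 -> 63
  -- iteration 8/10 --
  FD 7: (-16.329,-8.32) -> (-13.151,-2.083) [heading=63, draw]
  RT 36: heading 63 -> 27
  -- iteration 9/10 --
  FD 7: (-13.151,-2.083) -> (-6.914,1.095) [heading=27, draw]
  RT 36: heading 27 -> 351
  -- iteration 10/10 --
  FD 7: (-6.914,1.095) -> (0,0) [heading=351, draw]
  RT 36: heading 351 -> 315
]
Final: pos=(0,0), heading=315, 10 segment(s) drawn

Start position: (0, 0)
Final position: (0, 0)
Distance = 0; < 1e-6 -> CLOSED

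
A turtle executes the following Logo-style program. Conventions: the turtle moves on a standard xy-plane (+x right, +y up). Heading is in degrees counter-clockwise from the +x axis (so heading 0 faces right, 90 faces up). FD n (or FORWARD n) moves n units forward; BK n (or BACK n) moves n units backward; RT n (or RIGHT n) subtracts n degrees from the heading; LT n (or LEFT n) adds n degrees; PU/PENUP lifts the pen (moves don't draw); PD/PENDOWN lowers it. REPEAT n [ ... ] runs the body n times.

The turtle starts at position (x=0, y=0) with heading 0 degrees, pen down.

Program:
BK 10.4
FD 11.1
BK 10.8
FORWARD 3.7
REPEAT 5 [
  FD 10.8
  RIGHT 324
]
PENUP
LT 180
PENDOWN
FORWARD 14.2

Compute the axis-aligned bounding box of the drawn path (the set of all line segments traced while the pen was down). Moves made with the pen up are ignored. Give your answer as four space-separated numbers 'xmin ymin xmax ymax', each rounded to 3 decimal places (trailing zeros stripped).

Answer: -10.4 0 18.6 33.239

Derivation:
Executing turtle program step by step:
Start: pos=(0,0), heading=0, pen down
BK 10.4: (0,0) -> (-10.4,0) [heading=0, draw]
FD 11.1: (-10.4,0) -> (0.7,0) [heading=0, draw]
BK 10.8: (0.7,0) -> (-10.1,0) [heading=0, draw]
FD 3.7: (-10.1,0) -> (-6.4,0) [heading=0, draw]
REPEAT 5 [
  -- iteration 1/5 --
  FD 10.8: (-6.4,0) -> (4.4,0) [heading=0, draw]
  RT 324: heading 0 -> 36
  -- iteration 2/5 --
  FD 10.8: (4.4,0) -> (13.137,6.348) [heading=36, draw]
  RT 324: heading 36 -> 72
  -- iteration 3/5 --
  FD 10.8: (13.137,6.348) -> (16.475,16.619) [heading=72, draw]
  RT 324: heading 72 -> 108
  -- iteration 4/5 --
  FD 10.8: (16.475,16.619) -> (13.137,26.891) [heading=108, draw]
  RT 324: heading 108 -> 144
  -- iteration 5/5 --
  FD 10.8: (13.137,26.891) -> (4.4,33.239) [heading=144, draw]
  RT 324: heading 144 -> 180
]
PU: pen up
LT 180: heading 180 -> 0
PD: pen down
FD 14.2: (4.4,33.239) -> (18.6,33.239) [heading=0, draw]
Final: pos=(18.6,33.239), heading=0, 10 segment(s) drawn

Segment endpoints: x in {-10.4, -10.1, -6.4, 0, 0.7, 4.4, 4.4, 13.137, 13.137, 16.475, 18.6}, y in {0, 6.348, 16.619, 26.891, 33.239, 33.239}
xmin=-10.4, ymin=0, xmax=18.6, ymax=33.239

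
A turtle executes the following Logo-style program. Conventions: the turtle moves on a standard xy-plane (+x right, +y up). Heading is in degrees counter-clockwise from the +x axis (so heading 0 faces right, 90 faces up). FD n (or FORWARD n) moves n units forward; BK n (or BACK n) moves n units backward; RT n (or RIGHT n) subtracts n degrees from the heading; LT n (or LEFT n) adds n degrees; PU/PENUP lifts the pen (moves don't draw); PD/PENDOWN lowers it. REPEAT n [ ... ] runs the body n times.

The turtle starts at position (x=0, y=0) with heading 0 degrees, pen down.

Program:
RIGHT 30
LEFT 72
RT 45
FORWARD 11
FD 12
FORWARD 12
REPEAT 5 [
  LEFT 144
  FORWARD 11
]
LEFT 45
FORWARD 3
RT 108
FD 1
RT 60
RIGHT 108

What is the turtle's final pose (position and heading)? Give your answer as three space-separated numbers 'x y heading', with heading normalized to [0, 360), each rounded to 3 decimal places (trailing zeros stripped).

Answer: 37.588 -0.738 126

Derivation:
Executing turtle program step by step:
Start: pos=(0,0), heading=0, pen down
RT 30: heading 0 -> 330
LT 72: heading 330 -> 42
RT 45: heading 42 -> 357
FD 11: (0,0) -> (10.985,-0.576) [heading=357, draw]
FD 12: (10.985,-0.576) -> (22.968,-1.204) [heading=357, draw]
FD 12: (22.968,-1.204) -> (34.952,-1.832) [heading=357, draw]
REPEAT 5 [
  -- iteration 1/5 --
  LT 144: heading 357 -> 141
  FD 11: (34.952,-1.832) -> (26.403,5.091) [heading=141, draw]
  -- iteration 2/5 --
  LT 144: heading 141 -> 285
  FD 11: (26.403,5.091) -> (29.25,-5.534) [heading=285, draw]
  -- iteration 3/5 --
  LT 144: heading 285 -> 69
  FD 11: (29.25,-5.534) -> (33.192,4.735) [heading=69, draw]
  -- iteration 4/5 --
  LT 144: heading 69 -> 213
  FD 11: (33.192,4.735) -> (23.967,-1.256) [heading=213, draw]
  -- iteration 5/5 --
  LT 144: heading 213 -> 357
  FD 11: (23.967,-1.256) -> (34.952,-1.832) [heading=357, draw]
]
LT 45: heading 357 -> 42
FD 3: (34.952,-1.832) -> (37.181,0.176) [heading=42, draw]
RT 108: heading 42 -> 294
FD 1: (37.181,0.176) -> (37.588,-0.738) [heading=294, draw]
RT 60: heading 294 -> 234
RT 108: heading 234 -> 126
Final: pos=(37.588,-0.738), heading=126, 10 segment(s) drawn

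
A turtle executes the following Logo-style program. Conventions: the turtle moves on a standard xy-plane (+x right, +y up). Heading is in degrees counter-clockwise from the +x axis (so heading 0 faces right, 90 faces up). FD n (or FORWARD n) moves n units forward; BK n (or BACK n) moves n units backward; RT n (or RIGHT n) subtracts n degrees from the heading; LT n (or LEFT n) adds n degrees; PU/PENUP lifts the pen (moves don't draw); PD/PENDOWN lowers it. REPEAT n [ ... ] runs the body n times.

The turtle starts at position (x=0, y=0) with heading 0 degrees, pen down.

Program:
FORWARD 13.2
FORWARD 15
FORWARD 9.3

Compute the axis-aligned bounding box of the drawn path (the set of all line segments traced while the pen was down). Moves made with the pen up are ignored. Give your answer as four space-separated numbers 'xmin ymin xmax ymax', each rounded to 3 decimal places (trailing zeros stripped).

Answer: 0 0 37.5 0

Derivation:
Executing turtle program step by step:
Start: pos=(0,0), heading=0, pen down
FD 13.2: (0,0) -> (13.2,0) [heading=0, draw]
FD 15: (13.2,0) -> (28.2,0) [heading=0, draw]
FD 9.3: (28.2,0) -> (37.5,0) [heading=0, draw]
Final: pos=(37.5,0), heading=0, 3 segment(s) drawn

Segment endpoints: x in {0, 13.2, 28.2, 37.5}, y in {0}
xmin=0, ymin=0, xmax=37.5, ymax=0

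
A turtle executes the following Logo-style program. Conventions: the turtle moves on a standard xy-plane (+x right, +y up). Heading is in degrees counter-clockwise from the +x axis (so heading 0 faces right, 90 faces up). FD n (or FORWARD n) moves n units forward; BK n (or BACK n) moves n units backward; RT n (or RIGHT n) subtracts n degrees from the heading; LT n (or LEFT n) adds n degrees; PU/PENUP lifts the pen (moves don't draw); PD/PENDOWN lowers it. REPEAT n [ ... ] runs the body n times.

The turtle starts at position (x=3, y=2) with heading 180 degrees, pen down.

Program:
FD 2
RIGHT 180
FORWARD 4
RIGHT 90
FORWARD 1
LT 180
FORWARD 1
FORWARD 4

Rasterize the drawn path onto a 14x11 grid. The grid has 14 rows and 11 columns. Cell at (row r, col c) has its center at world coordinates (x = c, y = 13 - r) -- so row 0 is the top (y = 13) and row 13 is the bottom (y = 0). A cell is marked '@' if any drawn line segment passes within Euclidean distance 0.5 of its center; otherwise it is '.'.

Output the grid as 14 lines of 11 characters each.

Answer: ...........
...........
...........
...........
...........
...........
...........
.....@.....
.....@.....
.....@.....
.....@.....
.@@@@@.....
.....@.....
...........

Derivation:
Segment 0: (3,2) -> (1,2)
Segment 1: (1,2) -> (5,2)
Segment 2: (5,2) -> (5,1)
Segment 3: (5,1) -> (5,2)
Segment 4: (5,2) -> (5,6)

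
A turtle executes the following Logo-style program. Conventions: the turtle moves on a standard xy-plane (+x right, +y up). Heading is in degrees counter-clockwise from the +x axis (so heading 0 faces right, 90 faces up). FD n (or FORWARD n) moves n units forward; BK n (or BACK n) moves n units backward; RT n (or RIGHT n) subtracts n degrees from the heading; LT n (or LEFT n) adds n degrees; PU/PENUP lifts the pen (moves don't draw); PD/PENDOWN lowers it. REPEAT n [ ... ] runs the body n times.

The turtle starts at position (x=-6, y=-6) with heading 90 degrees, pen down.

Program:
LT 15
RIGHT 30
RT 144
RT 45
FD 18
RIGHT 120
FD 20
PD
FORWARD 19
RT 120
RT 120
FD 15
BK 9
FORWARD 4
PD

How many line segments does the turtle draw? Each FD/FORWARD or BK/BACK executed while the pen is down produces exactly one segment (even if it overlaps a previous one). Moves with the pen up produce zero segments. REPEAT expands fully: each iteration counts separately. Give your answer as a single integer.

Answer: 6

Derivation:
Executing turtle program step by step:
Start: pos=(-6,-6), heading=90, pen down
LT 15: heading 90 -> 105
RT 30: heading 105 -> 75
RT 144: heading 75 -> 291
RT 45: heading 291 -> 246
FD 18: (-6,-6) -> (-13.321,-22.444) [heading=246, draw]
RT 120: heading 246 -> 126
FD 20: (-13.321,-22.444) -> (-25.077,-6.263) [heading=126, draw]
PD: pen down
FD 19: (-25.077,-6.263) -> (-36.245,9.108) [heading=126, draw]
RT 120: heading 126 -> 6
RT 120: heading 6 -> 246
FD 15: (-36.245,9.108) -> (-42.346,-4.595) [heading=246, draw]
BK 9: (-42.346,-4.595) -> (-38.685,3.627) [heading=246, draw]
FD 4: (-38.685,3.627) -> (-40.312,-0.028) [heading=246, draw]
PD: pen down
Final: pos=(-40.312,-0.028), heading=246, 6 segment(s) drawn
Segments drawn: 6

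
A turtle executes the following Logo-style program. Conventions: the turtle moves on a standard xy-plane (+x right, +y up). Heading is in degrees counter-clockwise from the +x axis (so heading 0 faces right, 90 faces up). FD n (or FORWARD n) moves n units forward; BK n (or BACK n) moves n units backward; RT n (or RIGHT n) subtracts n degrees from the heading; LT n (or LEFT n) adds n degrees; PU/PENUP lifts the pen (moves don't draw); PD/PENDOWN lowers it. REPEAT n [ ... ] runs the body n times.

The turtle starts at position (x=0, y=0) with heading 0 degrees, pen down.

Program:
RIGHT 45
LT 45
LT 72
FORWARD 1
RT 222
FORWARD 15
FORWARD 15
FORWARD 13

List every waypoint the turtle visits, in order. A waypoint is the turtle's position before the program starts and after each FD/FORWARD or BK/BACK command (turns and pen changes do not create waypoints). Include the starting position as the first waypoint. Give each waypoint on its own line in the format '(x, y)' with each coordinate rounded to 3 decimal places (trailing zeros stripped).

Executing turtle program step by step:
Start: pos=(0,0), heading=0, pen down
RT 45: heading 0 -> 315
LT 45: heading 315 -> 0
LT 72: heading 0 -> 72
FD 1: (0,0) -> (0.309,0.951) [heading=72, draw]
RT 222: heading 72 -> 210
FD 15: (0.309,0.951) -> (-12.681,-6.549) [heading=210, draw]
FD 15: (-12.681,-6.549) -> (-25.672,-14.049) [heading=210, draw]
FD 13: (-25.672,-14.049) -> (-36.93,-20.549) [heading=210, draw]
Final: pos=(-36.93,-20.549), heading=210, 4 segment(s) drawn
Waypoints (5 total):
(0, 0)
(0.309, 0.951)
(-12.681, -6.549)
(-25.672, -14.049)
(-36.93, -20.549)

Answer: (0, 0)
(0.309, 0.951)
(-12.681, -6.549)
(-25.672, -14.049)
(-36.93, -20.549)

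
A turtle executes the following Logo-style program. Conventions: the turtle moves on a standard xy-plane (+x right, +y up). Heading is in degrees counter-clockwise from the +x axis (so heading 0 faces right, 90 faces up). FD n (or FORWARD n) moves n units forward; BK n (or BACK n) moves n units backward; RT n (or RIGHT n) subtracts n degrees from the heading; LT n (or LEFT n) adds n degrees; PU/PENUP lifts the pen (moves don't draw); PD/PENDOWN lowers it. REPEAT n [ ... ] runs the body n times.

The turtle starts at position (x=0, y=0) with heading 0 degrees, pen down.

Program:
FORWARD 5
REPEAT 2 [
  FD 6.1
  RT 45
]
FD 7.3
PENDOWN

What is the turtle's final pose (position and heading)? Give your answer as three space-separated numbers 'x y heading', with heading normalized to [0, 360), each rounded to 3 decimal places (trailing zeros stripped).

Executing turtle program step by step:
Start: pos=(0,0), heading=0, pen down
FD 5: (0,0) -> (5,0) [heading=0, draw]
REPEAT 2 [
  -- iteration 1/2 --
  FD 6.1: (5,0) -> (11.1,0) [heading=0, draw]
  RT 45: heading 0 -> 315
  -- iteration 2/2 --
  FD 6.1: (11.1,0) -> (15.413,-4.313) [heading=315, draw]
  RT 45: heading 315 -> 270
]
FD 7.3: (15.413,-4.313) -> (15.413,-11.613) [heading=270, draw]
PD: pen down
Final: pos=(15.413,-11.613), heading=270, 4 segment(s) drawn

Answer: 15.413 -11.613 270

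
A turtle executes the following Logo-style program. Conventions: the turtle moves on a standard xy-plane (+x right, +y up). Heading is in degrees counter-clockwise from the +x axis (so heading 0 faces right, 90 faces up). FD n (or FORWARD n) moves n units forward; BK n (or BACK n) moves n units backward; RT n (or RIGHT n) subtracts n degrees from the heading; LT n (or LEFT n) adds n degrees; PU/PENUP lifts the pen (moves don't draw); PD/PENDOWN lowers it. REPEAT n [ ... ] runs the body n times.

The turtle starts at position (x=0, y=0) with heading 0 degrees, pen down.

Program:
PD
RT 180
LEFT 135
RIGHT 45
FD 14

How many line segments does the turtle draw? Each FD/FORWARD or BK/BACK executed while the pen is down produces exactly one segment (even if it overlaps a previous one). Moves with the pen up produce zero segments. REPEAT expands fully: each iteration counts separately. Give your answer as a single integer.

Executing turtle program step by step:
Start: pos=(0,0), heading=0, pen down
PD: pen down
RT 180: heading 0 -> 180
LT 135: heading 180 -> 315
RT 45: heading 315 -> 270
FD 14: (0,0) -> (0,-14) [heading=270, draw]
Final: pos=(0,-14), heading=270, 1 segment(s) drawn
Segments drawn: 1

Answer: 1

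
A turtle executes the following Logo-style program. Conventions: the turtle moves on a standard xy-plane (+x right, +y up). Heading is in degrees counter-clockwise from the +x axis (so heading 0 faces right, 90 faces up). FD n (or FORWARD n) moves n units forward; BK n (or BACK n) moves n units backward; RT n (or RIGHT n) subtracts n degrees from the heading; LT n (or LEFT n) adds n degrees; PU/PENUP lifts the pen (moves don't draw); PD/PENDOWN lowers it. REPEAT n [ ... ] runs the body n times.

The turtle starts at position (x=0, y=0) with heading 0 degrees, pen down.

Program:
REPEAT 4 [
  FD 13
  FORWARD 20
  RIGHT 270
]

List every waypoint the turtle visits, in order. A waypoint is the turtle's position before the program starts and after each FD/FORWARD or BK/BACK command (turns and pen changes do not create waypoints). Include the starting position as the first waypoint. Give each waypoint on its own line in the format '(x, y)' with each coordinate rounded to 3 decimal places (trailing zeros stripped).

Answer: (0, 0)
(13, 0)
(33, 0)
(33, 13)
(33, 33)
(20, 33)
(0, 33)
(0, 20)
(0, 0)

Derivation:
Executing turtle program step by step:
Start: pos=(0,0), heading=0, pen down
REPEAT 4 [
  -- iteration 1/4 --
  FD 13: (0,0) -> (13,0) [heading=0, draw]
  FD 20: (13,0) -> (33,0) [heading=0, draw]
  RT 270: heading 0 -> 90
  -- iteration 2/4 --
  FD 13: (33,0) -> (33,13) [heading=90, draw]
  FD 20: (33,13) -> (33,33) [heading=90, draw]
  RT 270: heading 90 -> 180
  -- iteration 3/4 --
  FD 13: (33,33) -> (20,33) [heading=180, draw]
  FD 20: (20,33) -> (0,33) [heading=180, draw]
  RT 270: heading 180 -> 270
  -- iteration 4/4 --
  FD 13: (0,33) -> (0,20) [heading=270, draw]
  FD 20: (0,20) -> (0,0) [heading=270, draw]
  RT 270: heading 270 -> 0
]
Final: pos=(0,0), heading=0, 8 segment(s) drawn
Waypoints (9 total):
(0, 0)
(13, 0)
(33, 0)
(33, 13)
(33, 33)
(20, 33)
(0, 33)
(0, 20)
(0, 0)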